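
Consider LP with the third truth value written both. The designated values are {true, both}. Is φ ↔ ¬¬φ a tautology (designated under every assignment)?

Every assignment of φ over {true, both, false} gives a value in {true, both}.
In particular, with φ=both: φ ↔ ¬¬φ = both.

Yes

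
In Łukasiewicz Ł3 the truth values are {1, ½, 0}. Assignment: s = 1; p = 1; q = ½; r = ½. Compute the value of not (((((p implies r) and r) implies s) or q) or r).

p implies r = 1 implies ½ = ½  [min(1, 1−1+½)]
(p implies r) and r = ½ and ½ = ½
((p implies r) and r) implies s = ½ implies 1 = 1
(((p implies r) and r) implies s) or q = 1 or ½ = 1
((((p implies r) and r) implies s) or q) or r = 1 or ½ = 1
not (((((p implies r) and r) implies s) or q) or r) = not 1 = 0

0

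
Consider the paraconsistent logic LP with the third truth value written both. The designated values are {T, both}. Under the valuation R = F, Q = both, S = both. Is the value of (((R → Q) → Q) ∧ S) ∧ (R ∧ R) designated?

R → Q = F → both = T  [¬F ∨ both]
(R → Q) → Q = T → both = both
((R → Q) → Q) ∧ S = both ∧ both = both
R ∧ R = F ∧ F = F
(((R → Q) → Q) ∧ S) ∧ (R ∧ R) = both ∧ F = F
F ∉ {T, both}.

No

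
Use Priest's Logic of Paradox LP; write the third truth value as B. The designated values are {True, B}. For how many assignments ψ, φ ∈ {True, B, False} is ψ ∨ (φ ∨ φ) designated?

Of the 9 assignments, 8 give a value in {True, B}.

8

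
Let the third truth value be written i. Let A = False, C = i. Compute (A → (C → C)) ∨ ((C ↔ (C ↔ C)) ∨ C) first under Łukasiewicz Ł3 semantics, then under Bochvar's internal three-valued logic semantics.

True; i

In Łukasiewicz Ł3: C → C = i → i = True  [min(1, 1−½+½)]
A → (C → C) = False → True = True
C ↔ C = i ↔ i = True
C ↔ (C ↔ C) = i ↔ True = i
(C ↔ (C ↔ C)) ∨ C = i ∨ i = i
(A → (C → C)) ∨ ((C ↔ (C ↔ C)) ∨ C) = True ∨ i = True
In Bochvar's internal three-valued logic: C → C = i → i = i
A → (C → C) = False → i = i
C ↔ C = i ↔ i = i
C ↔ (C ↔ C) = i ↔ i = i
(C ↔ (C ↔ C)) ∨ C = i ∨ i = i
(A → (C → C)) ∨ ((C ↔ (C ↔ C)) ∨ C) = i ∨ i = i
They differ because Łukasiewicz Ł3 and Bochvar's internal three-valued logic treat i differently under the binary connectives.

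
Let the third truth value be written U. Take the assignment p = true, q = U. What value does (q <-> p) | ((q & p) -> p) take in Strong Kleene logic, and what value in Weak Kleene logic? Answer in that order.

true; U

In Strong Kleene logic: q <-> p = U <-> true = U
q & p = U & true = U
(q & p) -> p = U -> true = true  [~U | true]
(q <-> p) | ((q & p) -> p) = U | true = true
In Weak Kleene logic: q <-> p = U <-> true = U
q & p = U & true = U
(q & p) -> p = U -> true = U
(q <-> p) | ((q & p) -> p) = U | U = U
They differ because Strong Kleene logic and Weak Kleene logic treat U differently under the binary connectives.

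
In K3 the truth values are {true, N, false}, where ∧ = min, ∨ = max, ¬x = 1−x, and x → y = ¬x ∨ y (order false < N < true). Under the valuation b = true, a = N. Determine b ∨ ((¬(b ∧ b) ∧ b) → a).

true

b ∧ b = true ∧ true = true
¬(b ∧ b) = ¬true = false
¬(b ∧ b) ∧ b = false ∧ true = false
(¬(b ∧ b) ∧ b) → a = false → N = true  [¬false ∨ N]
b ∨ ((¬(b ∧ b) ∧ b) → a) = true ∨ true = true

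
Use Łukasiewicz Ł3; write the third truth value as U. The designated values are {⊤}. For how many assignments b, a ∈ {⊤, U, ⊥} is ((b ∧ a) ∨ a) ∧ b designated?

Designated under: (b=⊤, a=⊤).

1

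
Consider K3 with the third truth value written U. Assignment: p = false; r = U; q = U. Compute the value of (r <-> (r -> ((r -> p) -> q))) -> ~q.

U

r -> p = U -> false = U  [~U | false]
(r -> p) -> q = U -> U = U
r -> ((r -> p) -> q) = U -> U = U
r <-> (r -> ((r -> p) -> q)) = U <-> U = U
~q = ~U = U
(r <-> (r -> ((r -> p) -> q))) -> ~q = U -> U = U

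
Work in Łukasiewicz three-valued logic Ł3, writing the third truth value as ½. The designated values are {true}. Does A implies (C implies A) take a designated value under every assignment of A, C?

Yes

Every assignment of A, C over {true, ½, false} gives a value in {true}.
In particular, with A=½, C=½: A implies (C implies A) = true.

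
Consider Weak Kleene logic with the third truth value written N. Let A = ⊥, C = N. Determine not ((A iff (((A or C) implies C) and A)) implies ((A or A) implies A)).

A or C = ⊥ or N = N
(A or C) implies C = N implies N = N  [any arg is the third value ⇒ result is the third value]
((A or C) implies C) and A = N and ⊥ = N
A iff (((A or C) implies C) and A) = ⊥ iff N = N
A or A = ⊥ or ⊥ = ⊥
(A or A) implies A = ⊥ implies ⊥ = ⊤
(A iff (((A or C) implies C) and A)) implies ((A or A) implies A) = N implies ⊤ = N
not ((A iff (((A or C) implies C) and A)) implies ((A or A) implies A)) = not N = N

N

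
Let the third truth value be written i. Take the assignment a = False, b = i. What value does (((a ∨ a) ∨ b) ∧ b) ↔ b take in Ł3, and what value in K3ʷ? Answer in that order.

True; i

In Ł3: a ∨ a = False ∨ False = False
(a ∨ a) ∨ b = False ∨ i = i
((a ∨ a) ∨ b) ∧ b = i ∧ i = i
(((a ∨ a) ∨ b) ∧ b) ↔ b = i ↔ i = True  [1 − |½−½|]
In K3ʷ: a ∨ a = False ∨ False = False
(a ∨ a) ∨ b = False ∨ i = i
((a ∨ a) ∨ b) ∧ b = i ∧ i = i
(((a ∨ a) ∨ b) ∧ b) ↔ b = i ↔ i = i
They differ because Ł3 and K3ʷ treat i differently under the binary connectives.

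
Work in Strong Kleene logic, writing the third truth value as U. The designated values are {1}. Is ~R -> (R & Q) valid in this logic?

No

Countermodel: R=U, Q=1 gives U, which is not designated.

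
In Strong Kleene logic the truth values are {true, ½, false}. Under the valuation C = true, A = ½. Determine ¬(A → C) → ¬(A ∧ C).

true

A → C = ½ → true = true  [¬½ ∨ true]
¬(A → C) = ¬true = false
A ∧ C = ½ ∧ true = ½
¬(A ∧ C) = ¬½ = ½
¬(A → C) → ¬(A ∧ C) = false → ½ = true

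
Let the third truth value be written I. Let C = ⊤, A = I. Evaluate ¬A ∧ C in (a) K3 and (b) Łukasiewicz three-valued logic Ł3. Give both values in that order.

I; I

In K3: ¬A = ¬I = I
¬A ∧ C = I ∧ ⊤ = I
In Łukasiewicz three-valued logic Ł3: ¬A = ¬I = I
¬A ∧ C = I ∧ ⊤ = I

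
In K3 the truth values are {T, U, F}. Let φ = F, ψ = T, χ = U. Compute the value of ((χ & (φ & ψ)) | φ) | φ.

F

φ & ψ = F & T = F
χ & (φ & ψ) = U & F = F
(χ & (φ & ψ)) | φ = F | F = F
((χ & (φ & ψ)) | φ) | φ = F | F = F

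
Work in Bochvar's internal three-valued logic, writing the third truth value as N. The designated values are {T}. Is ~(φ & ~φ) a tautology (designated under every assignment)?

No

Countermodel: φ=N gives N, which is not designated.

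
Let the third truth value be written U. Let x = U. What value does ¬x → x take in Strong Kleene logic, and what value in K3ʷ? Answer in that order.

U; U

In Strong Kleene logic: ¬x = ¬U = U
¬x → x = U → U = U
In K3ʷ: ¬x = ¬U = U
¬x → x = U → U = U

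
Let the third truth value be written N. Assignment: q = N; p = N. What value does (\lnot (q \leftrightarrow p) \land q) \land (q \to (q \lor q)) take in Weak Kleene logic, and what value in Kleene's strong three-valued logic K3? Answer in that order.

N; N

In Weak Kleene logic: q \leftrightarrow p = N \leftrightarrow N = N
\lnot (q \leftrightarrow p) = \lnot N = N
\lnot (q \leftrightarrow p) \land q = N \land N = N
q \lor q = N \lor N = N
q \to (q \lor q) = N \to N = N  [any arg is the third value ⇒ result is the third value]
(\lnot (q \leftrightarrow p) \land q) \land (q \to (q \lor q)) = N \land N = N
In Kleene's strong three-valued logic K3: q \leftrightarrow p = N \leftrightarrow N = N
\lnot (q \leftrightarrow p) = \lnot N = N
\lnot (q \leftrightarrow p) \land q = N \land N = N
q \lor q = N \lor N = N
q \to (q \lor q) = N \to N = N
(\lnot (q \leftrightarrow p) \land q) \land (q \to (q \lor q)) = N \land N = N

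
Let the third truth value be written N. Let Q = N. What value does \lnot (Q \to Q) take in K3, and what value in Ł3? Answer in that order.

In K3: Q \to Q = N \to N = N  [\lnot N \lor N]
\lnot (Q \to Q) = \lnot N = N
In Ł3: Q \to Q = N \to N = ⊤  [min(1, 1−½+½)]
\lnot (Q \to Q) = \lnot ⊤ = ⊥
They differ because K3 and Ł3 treat N differently under implication.

N; ⊥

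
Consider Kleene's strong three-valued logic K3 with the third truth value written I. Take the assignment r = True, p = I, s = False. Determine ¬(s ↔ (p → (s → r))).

s → r = False → True = True
p → (s → r) = I → True = True  [¬I ∨ True]
s ↔ (p → (s → r)) = False ↔ True = False
¬(s ↔ (p → (s → r))) = ¬False = True

True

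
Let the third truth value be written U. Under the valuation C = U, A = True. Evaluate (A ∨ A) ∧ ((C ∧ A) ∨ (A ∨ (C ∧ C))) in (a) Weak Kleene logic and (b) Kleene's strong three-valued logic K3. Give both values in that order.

U; True

In Weak Kleene logic: A ∨ A = True ∨ True = True
C ∧ A = U ∧ True = U
C ∧ C = U ∧ U = U
A ∨ (C ∧ C) = True ∨ U = U
(C ∧ A) ∨ (A ∨ (C ∧ C)) = U ∨ U = U
(A ∨ A) ∧ ((C ∧ A) ∨ (A ∨ (C ∧ C))) = True ∧ U = U
In Kleene's strong three-valued logic K3: A ∨ A = True ∨ True = True
C ∧ A = U ∧ True = U
C ∧ C = U ∧ U = U
A ∨ (C ∧ C) = True ∨ U = True
(C ∧ A) ∨ (A ∨ (C ∧ C)) = U ∨ True = True
(A ∨ A) ∧ ((C ∧ A) ∨ (A ∨ (C ∧ C))) = True ∧ True = True
They differ because Weak Kleene logic and Kleene's strong three-valued logic K3 treat U differently under the binary connectives.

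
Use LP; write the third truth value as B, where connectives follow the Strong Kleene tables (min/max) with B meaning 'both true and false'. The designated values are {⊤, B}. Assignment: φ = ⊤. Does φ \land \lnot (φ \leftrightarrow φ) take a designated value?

No

φ \leftrightarrow φ = ⊤ \leftrightarrow ⊤ = ⊤
\lnot (φ \leftrightarrow φ) = \lnot ⊤ = ⊥
φ \land \lnot (φ \leftrightarrow φ) = ⊤ \land ⊥ = ⊥
⊥ ∉ {⊤, B}.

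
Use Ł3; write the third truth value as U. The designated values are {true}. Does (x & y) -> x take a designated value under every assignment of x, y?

Yes

Every assignment of x, y over {true, U, false} gives a value in {true}.
In particular, with x=U, y=U: (x & y) -> x = true.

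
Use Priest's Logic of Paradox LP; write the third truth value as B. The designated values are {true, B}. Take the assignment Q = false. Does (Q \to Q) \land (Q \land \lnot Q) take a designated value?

Q \to Q = false \to false = true
\lnot Q = \lnot false = true
Q \land \lnot Q = false \land true = false
(Q \to Q) \land (Q \land \lnot Q) = true \land false = false
false ∉ {true, B}.

No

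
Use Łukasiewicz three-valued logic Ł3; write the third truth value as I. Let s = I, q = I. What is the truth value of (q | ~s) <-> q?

1

~s = ~I = I
q | ~s = I | I = I
(q | ~s) <-> q = I <-> I = 1  [1 − |½−½|]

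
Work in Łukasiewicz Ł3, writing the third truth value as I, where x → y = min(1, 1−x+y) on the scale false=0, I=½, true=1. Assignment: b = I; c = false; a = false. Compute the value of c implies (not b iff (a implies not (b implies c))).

true

not b = not I = I
b implies c = I implies false = I  [min(1, 1−½+0)]
not (b implies c) = not I = I
a implies not (b implies c) = false implies I = true
not b iff (a implies not (b implies c)) = I iff true = I
c implies (not b iff (a implies not (b implies c))) = false implies I = true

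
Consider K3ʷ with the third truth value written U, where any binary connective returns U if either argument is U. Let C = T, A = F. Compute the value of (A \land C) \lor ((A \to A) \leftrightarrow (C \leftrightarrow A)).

F

A \land C = F \land T = F
A \to A = F \to F = T
C \leftrightarrow A = T \leftrightarrow F = F
(A \to A) \leftrightarrow (C \leftrightarrow A) = T \leftrightarrow F = F
(A \land C) \lor ((A \to A) \leftrightarrow (C \leftrightarrow A)) = F \lor F = F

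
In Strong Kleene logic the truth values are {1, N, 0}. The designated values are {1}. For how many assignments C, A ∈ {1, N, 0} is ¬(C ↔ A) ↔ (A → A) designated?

Designated under: (C=1, A=0); (C=0, A=1).

2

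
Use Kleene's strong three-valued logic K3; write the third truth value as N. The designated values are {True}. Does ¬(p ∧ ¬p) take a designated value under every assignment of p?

No

Countermodel: p=N gives N, which is not designated.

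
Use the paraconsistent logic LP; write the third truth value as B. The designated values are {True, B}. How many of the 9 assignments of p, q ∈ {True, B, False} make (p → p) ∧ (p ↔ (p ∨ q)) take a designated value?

8

Of the 9 assignments, 8 give a value in {True, B}.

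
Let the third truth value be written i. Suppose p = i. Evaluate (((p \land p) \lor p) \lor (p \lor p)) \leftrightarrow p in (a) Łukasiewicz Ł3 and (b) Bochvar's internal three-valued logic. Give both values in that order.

True; i

In Łukasiewicz Ł3: p \land p = i \land i = i
(p \land p) \lor p = i \lor i = i
p \lor p = i \lor i = i
((p \land p) \lor p) \lor (p \lor p) = i \lor i = i
(((p \land p) \lor p) \lor (p \lor p)) \leftrightarrow p = i \leftrightarrow i = True  [1 − |½−½|]
In Bochvar's internal three-valued logic: p \land p = i \land i = i
(p \land p) \lor p = i \lor i = i
p \lor p = i \lor i = i
((p \land p) \lor p) \lor (p \lor p) = i \lor i = i
(((p \land p) \lor p) \lor (p \lor p)) \leftrightarrow p = i \leftrightarrow i = i
They differ because Łukasiewicz Ł3 and Bochvar's internal three-valued logic treat i differently under the binary connectives.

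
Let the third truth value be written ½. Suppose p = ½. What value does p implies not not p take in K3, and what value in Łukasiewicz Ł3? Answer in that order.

In K3: not p = not ½ = ½
not not p = not ½ = ½
p implies not not p = ½ implies ½ = ½  [not ½ or ½]
In Łukasiewicz Ł3: not p = not ½ = ½
not not p = not ½ = ½
p implies not not p = ½ implies ½ = ⊤
They differ because K3 and Łukasiewicz Ł3 treat ½ differently under implication.

½; ⊤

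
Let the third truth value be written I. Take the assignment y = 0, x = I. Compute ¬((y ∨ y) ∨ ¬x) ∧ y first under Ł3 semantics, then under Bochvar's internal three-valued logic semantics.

In Ł3: y ∨ y = 0 ∨ 0 = 0
¬x = ¬I = I
(y ∨ y) ∨ ¬x = 0 ∨ I = I
¬((y ∨ y) ∨ ¬x) = ¬I = I
¬((y ∨ y) ∨ ¬x) ∧ y = I ∧ 0 = 0
In Bochvar's internal three-valued logic: y ∨ y = 0 ∨ 0 = 0
¬x = ¬I = I
(y ∨ y) ∨ ¬x = 0 ∨ I = I
¬((y ∨ y) ∨ ¬x) = ¬I = I
¬((y ∨ y) ∨ ¬x) ∧ y = I ∧ 0 = I
They differ because Ł3 and Bochvar's internal three-valued logic treat I differently under the binary connectives.

0; I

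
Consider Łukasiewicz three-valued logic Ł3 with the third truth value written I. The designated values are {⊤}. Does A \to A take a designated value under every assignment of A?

Yes

Every assignment of A over {⊤, I, ⊥} gives a value in {⊤}.
In particular, with A=I: A \to A = ⊤.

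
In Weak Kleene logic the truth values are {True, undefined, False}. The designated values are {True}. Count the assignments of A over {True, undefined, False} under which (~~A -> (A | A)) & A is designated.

1

A=True: True ✓
A=undefined: undefined ·
A=False: False ·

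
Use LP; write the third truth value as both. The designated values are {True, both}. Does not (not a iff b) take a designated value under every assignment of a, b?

No

Countermodel: a=True, b=False gives False, which is not designated.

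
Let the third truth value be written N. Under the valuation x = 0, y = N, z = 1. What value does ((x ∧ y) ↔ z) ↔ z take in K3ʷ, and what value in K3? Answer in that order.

In K3ʷ: x ∧ y = 0 ∧ N = N
(x ∧ y) ↔ z = N ↔ 1 = N
((x ∧ y) ↔ z) ↔ z = N ↔ 1 = N
In K3: x ∧ y = 0 ∧ N = 0
(x ∧ y) ↔ z = 0 ↔ 1 = 0
((x ∧ y) ↔ z) ↔ z = 0 ↔ 1 = 0
They differ because K3ʷ and K3 treat N differently under the binary connectives.

N; 0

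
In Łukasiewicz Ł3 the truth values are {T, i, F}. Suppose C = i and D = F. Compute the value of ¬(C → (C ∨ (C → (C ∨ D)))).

C ∨ D = i ∨ F = i
C → (C ∨ D) = i → i = T
C ∨ (C → (C ∨ D)) = i ∨ T = T
C → (C ∨ (C → (C ∨ D))) = i → T = T
¬(C → (C ∨ (C → (C ∨ D)))) = ¬T = F

F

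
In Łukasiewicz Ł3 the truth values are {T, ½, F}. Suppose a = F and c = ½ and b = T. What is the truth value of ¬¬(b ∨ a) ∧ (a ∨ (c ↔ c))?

b ∨ a = T ∨ F = T
¬(b ∨ a) = ¬T = F
¬¬(b ∨ a) = ¬F = T
c ↔ c = ½ ↔ ½ = T  [1 − |½−½|]
a ∨ (c ↔ c) = F ∨ T = T
¬¬(b ∨ a) ∧ (a ∨ (c ↔ c)) = T ∧ T = T

T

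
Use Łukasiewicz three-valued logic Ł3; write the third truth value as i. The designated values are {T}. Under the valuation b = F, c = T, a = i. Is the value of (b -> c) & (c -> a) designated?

b -> c = F -> T = T
c -> a = T -> i = i  [min(1, 1−1+½)]
(b -> c) & (c -> a) = T & i = i
i ∉ {T}.

No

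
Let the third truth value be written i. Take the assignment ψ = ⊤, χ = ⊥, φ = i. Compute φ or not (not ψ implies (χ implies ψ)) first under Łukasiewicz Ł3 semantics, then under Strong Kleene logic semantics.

In Łukasiewicz Ł3: not ψ = not ⊤ = ⊥
χ implies ψ = ⊥ implies ⊤ = ⊤
not ψ implies (χ implies ψ) = ⊥ implies ⊤ = ⊤
not (not ψ implies (χ implies ψ)) = not ⊤ = ⊥
φ or not (not ψ implies (χ implies ψ)) = i or ⊥ = i
In Strong Kleene logic: not ψ = not ⊤ = ⊥
χ implies ψ = ⊥ implies ⊤ = ⊤
not ψ implies (χ implies ψ) = ⊥ implies ⊤ = ⊤
not (not ψ implies (χ implies ψ)) = not ⊤ = ⊥
φ or not (not ψ implies (χ implies ψ)) = i or ⊥ = i

i; i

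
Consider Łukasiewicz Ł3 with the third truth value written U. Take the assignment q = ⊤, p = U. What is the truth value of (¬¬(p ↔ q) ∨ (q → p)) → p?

⊤

p ↔ q = U ↔ ⊤ = U
¬(p ↔ q) = ¬U = U
¬¬(p ↔ q) = ¬U = U
q → p = ⊤ → U = U
¬¬(p ↔ q) ∨ (q → p) = U ∨ U = U
(¬¬(p ↔ q) ∨ (q → p)) → p = U → U = ⊤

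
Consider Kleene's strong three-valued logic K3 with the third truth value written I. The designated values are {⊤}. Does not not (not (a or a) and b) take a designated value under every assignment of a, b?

No

Countermodel: a=⊤, b=⊤ gives ⊥, which is not designated.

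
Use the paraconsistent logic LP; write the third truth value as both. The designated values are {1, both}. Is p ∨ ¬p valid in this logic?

Yes

Every assignment of p over {1, both, 0} gives a value in {1, both}.
In particular, with p=both: p ∨ ¬p = both.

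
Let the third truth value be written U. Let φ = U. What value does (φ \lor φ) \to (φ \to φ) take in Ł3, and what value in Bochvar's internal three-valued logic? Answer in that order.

1; U

In Ł3: φ \lor φ = U \lor U = U
φ \to φ = U \to U = 1
(φ \lor φ) \to (φ \to φ) = U \to 1 = 1
In Bochvar's internal three-valued logic: φ \lor φ = U \lor U = U
φ \to φ = U \to U = U
(φ \lor φ) \to (φ \to φ) = U \to U = U
They differ because Ł3 and Bochvar's internal three-valued logic treat U differently under the binary connectives.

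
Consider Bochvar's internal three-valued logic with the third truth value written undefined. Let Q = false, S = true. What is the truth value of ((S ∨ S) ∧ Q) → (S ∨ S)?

S ∨ S = true ∨ true = true
(S ∨ S) ∧ Q = true ∧ false = false
S ∨ S = true ∨ true = true
((S ∨ S) ∧ Q) → (S ∨ S) = false → true = true

true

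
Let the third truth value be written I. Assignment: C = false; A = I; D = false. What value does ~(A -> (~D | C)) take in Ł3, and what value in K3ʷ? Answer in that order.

false; I

In Ł3: ~D = ~false = true
~D | C = true | false = true
A -> (~D | C) = I -> true = true  [min(1, 1−½+1)]
~(A -> (~D | C)) = ~true = false
In K3ʷ: ~D = ~false = true
~D | C = true | false = true
A -> (~D | C) = I -> true = I  [any arg is the third value ⇒ result is the third value]
~(A -> (~D | C)) = ~I = I
They differ because Ł3 and K3ʷ treat I differently under the binary connectives.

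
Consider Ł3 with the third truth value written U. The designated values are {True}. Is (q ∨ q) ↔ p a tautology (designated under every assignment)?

No

Countermodel: q=True, p=U gives U, which is not designated.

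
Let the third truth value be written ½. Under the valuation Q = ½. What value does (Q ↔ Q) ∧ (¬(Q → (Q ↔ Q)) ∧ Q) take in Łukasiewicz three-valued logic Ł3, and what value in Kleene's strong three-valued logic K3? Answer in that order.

In Łukasiewicz three-valued logic Ł3: Q ↔ Q = ½ ↔ ½ = T
Q ↔ Q = ½ ↔ ½ = T
Q → (Q ↔ Q) = ½ → T = T
¬(Q → (Q ↔ Q)) = ¬T = F
¬(Q → (Q ↔ Q)) ∧ Q = F ∧ ½ = F
(Q ↔ Q) ∧ (¬(Q → (Q ↔ Q)) ∧ Q) = T ∧ F = F
In Kleene's strong three-valued logic K3: Q ↔ Q = ½ ↔ ½ = ½
Q ↔ Q = ½ ↔ ½ = ½
Q → (Q ↔ Q) = ½ → ½ = ½  [¬½ ∨ ½]
¬(Q → (Q ↔ Q)) = ¬½ = ½
¬(Q → (Q ↔ Q)) ∧ Q = ½ ∧ ½ = ½
(Q ↔ Q) ∧ (¬(Q → (Q ↔ Q)) ∧ Q) = ½ ∧ ½ = ½
They differ because Łukasiewicz three-valued logic Ł3 and Kleene's strong three-valued logic K3 treat ½ differently under implication.

F; ½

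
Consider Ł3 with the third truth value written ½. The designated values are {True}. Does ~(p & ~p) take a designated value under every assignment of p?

Countermodel: p=½ gives ½, which is not designated.

No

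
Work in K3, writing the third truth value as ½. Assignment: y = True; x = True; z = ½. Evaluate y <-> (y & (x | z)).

True

x | z = True | ½ = True
y & (x | z) = True & True = True
y <-> (y & (x | z)) = True <-> True = True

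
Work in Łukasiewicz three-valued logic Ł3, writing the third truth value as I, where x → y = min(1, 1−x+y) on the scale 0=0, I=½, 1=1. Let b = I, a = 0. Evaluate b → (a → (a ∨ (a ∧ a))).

a ∧ a = 0 ∧ 0 = 0
a ∨ (a ∧ a) = 0 ∨ 0 = 0
a → (a ∨ (a ∧ a)) = 0 → 0 = 1
b → (a → (a ∨ (a ∧ a))) = I → 1 = 1

1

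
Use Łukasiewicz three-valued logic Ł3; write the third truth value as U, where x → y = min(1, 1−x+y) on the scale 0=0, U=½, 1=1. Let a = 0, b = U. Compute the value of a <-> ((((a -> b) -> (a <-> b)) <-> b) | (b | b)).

a -> b = 0 -> U = 1  [min(1, 1−0+½)]
a <-> b = 0 <-> U = U
(a -> b) -> (a <-> b) = 1 -> U = U
((a -> b) -> (a <-> b)) <-> b = U <-> U = 1
b | b = U | U = U
(((a -> b) -> (a <-> b)) <-> b) | (b | b) = 1 | U = 1
a <-> ((((a -> b) -> (a <-> b)) <-> b) | (b | b)) = 0 <-> 1 = 0

0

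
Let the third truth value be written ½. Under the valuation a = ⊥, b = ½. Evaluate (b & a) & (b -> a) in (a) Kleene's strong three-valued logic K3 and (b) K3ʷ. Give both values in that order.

⊥; ½

In Kleene's strong three-valued logic K3: b & a = ½ & ⊥ = ⊥
b -> a = ½ -> ⊥ = ½
(b & a) & (b -> a) = ⊥ & ½ = ⊥
In K3ʷ: b & a = ½ & ⊥ = ½
b -> a = ½ -> ⊥ = ½
(b & a) & (b -> a) = ½ & ½ = ½
They differ because Kleene's strong three-valued logic K3 and K3ʷ treat ½ differently under the binary connectives.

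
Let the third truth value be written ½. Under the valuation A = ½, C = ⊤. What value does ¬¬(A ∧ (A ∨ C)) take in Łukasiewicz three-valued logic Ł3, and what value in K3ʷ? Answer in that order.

½; ½

In Łukasiewicz three-valued logic Ł3: A ∨ C = ½ ∨ ⊤ = ⊤
A ∧ (A ∨ C) = ½ ∧ ⊤ = ½
¬(A ∧ (A ∨ C)) = ¬½ = ½
¬¬(A ∧ (A ∨ C)) = ¬½ = ½
In K3ʷ: A ∨ C = ½ ∨ ⊤ = ½
A ∧ (A ∨ C) = ½ ∧ ½ = ½
¬(A ∧ (A ∨ C)) = ¬½ = ½
¬¬(A ∧ (A ∨ C)) = ¬½ = ½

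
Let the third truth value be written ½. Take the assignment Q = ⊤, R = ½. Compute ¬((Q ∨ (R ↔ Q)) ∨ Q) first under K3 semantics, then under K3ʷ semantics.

⊥; ½

In K3: R ↔ Q = ½ ↔ ⊤ = ½
Q ∨ (R ↔ Q) = ⊤ ∨ ½ = ⊤
(Q ∨ (R ↔ Q)) ∨ Q = ⊤ ∨ ⊤ = ⊤
¬((Q ∨ (R ↔ Q)) ∨ Q) = ¬⊤ = ⊥
In K3ʷ: R ↔ Q = ½ ↔ ⊤ = ½
Q ∨ (R ↔ Q) = ⊤ ∨ ½ = ½
(Q ∨ (R ↔ Q)) ∨ Q = ½ ∨ ⊤ = ½
¬((Q ∨ (R ↔ Q)) ∨ Q) = ¬½ = ½
They differ because K3 and K3ʷ treat ½ differently under the binary connectives.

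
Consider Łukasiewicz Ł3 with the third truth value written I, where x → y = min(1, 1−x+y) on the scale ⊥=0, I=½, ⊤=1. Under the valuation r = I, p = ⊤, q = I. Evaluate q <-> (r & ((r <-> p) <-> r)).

r <-> p = I <-> ⊤ = I  [1 − |½−1|]
(r <-> p) <-> r = I <-> I = ⊤
r & ((r <-> p) <-> r) = I & ⊤ = I
q <-> (r & ((r <-> p) <-> r)) = I <-> I = ⊤

⊤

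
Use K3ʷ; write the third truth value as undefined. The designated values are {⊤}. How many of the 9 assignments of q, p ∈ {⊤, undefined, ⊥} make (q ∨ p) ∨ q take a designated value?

3

Designated under: (q=⊤, p=⊤); (q=⊤, p=⊥); (q=⊥, p=⊤).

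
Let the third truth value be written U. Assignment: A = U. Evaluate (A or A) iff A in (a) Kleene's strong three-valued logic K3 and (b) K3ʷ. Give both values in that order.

In Kleene's strong three-valued logic K3: A or A = U or U = U
(A or A) iff A = U iff U = U
In K3ʷ: A or A = U or U = U
(A or A) iff A = U iff U = U

U; U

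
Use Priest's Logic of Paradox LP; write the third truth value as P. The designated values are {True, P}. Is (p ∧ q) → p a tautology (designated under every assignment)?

Yes

Every assignment of p, q over {True, P, False} gives a value in {True, P}.
In particular, with p=P, q=P: (p ∧ q) → p = P.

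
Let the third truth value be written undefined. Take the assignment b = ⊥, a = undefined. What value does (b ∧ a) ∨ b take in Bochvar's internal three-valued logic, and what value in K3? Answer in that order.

In Bochvar's internal three-valued logic: b ∧ a = ⊥ ∧ undefined = undefined
(b ∧ a) ∨ b = undefined ∨ ⊥ = undefined
In K3: b ∧ a = ⊥ ∧ undefined = ⊥
(b ∧ a) ∨ b = ⊥ ∨ ⊥ = ⊥
They differ because Bochvar's internal three-valued logic and K3 treat undefined differently under the binary connectives.

undefined; ⊥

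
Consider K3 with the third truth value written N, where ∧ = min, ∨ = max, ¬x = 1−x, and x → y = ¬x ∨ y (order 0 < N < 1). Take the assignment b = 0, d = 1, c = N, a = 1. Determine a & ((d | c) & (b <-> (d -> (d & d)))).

d | c = 1 | N = 1
d & d = 1 & 1 = 1
d -> (d & d) = 1 -> 1 = 1
b <-> (d -> (d & d)) = 0 <-> 1 = 0
(d | c) & (b <-> (d -> (d & d))) = 1 & 0 = 0
a & ((d | c) & (b <-> (d -> (d & d)))) = 1 & 0 = 0

0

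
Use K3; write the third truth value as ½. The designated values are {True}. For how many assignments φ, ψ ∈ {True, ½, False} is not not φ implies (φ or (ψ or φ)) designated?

7

Of the 9 assignments, 7 give a value in {True}.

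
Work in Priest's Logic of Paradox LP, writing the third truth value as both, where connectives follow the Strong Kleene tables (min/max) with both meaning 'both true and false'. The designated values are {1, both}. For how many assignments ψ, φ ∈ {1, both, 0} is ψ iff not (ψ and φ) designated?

5

Of the 9 assignments, 5 give a value in {1, both}.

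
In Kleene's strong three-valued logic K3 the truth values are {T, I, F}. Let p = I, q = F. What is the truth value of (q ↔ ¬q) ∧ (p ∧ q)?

F

¬q = ¬F = T
q ↔ ¬q = F ↔ T = F
p ∧ q = I ∧ F = F
(q ↔ ¬q) ∧ (p ∧ q) = F ∧ F = F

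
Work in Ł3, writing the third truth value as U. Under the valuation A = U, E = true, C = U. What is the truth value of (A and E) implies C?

A and E = U and true = U
(A and E) implies C = U implies U = true  [min(1, 1−½+½)]

true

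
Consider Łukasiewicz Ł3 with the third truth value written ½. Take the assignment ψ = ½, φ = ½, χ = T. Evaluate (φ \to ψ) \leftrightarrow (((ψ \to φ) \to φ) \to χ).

T

φ \to ψ = ½ \to ½ = T  [min(1, 1−½+½)]
ψ \to φ = ½ \to ½ = T
(ψ \to φ) \to φ = T \to ½ = ½
((ψ \to φ) \to φ) \to χ = ½ \to T = T
(φ \to ψ) \leftrightarrow (((ψ \to φ) \to φ) \to χ) = T \leftrightarrow T = T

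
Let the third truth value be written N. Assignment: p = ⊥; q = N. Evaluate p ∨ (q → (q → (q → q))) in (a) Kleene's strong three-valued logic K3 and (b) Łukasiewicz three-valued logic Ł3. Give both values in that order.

N; ⊤

In Kleene's strong three-valued logic K3: q → q = N → N = N  [¬N ∨ N]
q → (q → q) = N → N = N
q → (q → (q → q)) = N → N = N
p ∨ (q → (q → (q → q))) = ⊥ ∨ N = N
In Łukasiewicz three-valued logic Ł3: q → q = N → N = ⊤  [min(1, 1−½+½)]
q → (q → q) = N → ⊤ = ⊤
q → (q → (q → q)) = N → ⊤ = ⊤
p ∨ (q → (q → (q → q))) = ⊥ ∨ ⊤ = ⊤
They differ because Kleene's strong three-valued logic K3 and Łukasiewicz three-valued logic Ł3 treat N differently under implication.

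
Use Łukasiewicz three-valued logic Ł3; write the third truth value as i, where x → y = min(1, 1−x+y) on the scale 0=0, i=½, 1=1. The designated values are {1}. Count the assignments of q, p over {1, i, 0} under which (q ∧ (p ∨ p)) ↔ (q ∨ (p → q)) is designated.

Designated under: (q=1, p=1); (q=i, p=1); (q=0, p=1).

3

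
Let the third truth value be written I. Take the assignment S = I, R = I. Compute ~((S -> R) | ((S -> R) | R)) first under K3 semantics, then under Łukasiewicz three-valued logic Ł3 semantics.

In K3: S -> R = I -> I = I  [~I | I]
S -> R = I -> I = I
(S -> R) | R = I | I = I
(S -> R) | ((S -> R) | R) = I | I = I
~((S -> R) | ((S -> R) | R)) = ~I = I
In Łukasiewicz three-valued logic Ł3: S -> R = I -> I = True
S -> R = I -> I = True
(S -> R) | R = True | I = True
(S -> R) | ((S -> R) | R) = True | True = True
~((S -> R) | ((S -> R) | R)) = ~True = False
They differ because K3 and Łukasiewicz three-valued logic Ł3 treat I differently under implication.

I; False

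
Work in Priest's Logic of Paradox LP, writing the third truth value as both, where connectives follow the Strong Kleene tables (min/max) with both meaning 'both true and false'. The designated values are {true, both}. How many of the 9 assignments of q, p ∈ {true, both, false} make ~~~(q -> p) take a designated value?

4

Designated under: (q=true, p=both); (q=true, p=false); (q=both, p=both); (q=both, p=false).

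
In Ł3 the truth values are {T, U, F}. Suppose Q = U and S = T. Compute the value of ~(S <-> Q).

S <-> Q = T <-> U = U  [1 − |1−½|]
~(S <-> Q) = ~U = U

U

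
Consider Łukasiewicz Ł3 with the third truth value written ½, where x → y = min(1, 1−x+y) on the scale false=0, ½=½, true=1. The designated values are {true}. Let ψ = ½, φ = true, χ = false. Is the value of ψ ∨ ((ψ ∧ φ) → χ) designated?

ψ ∧ φ = ½ ∧ true = ½
(ψ ∧ φ) → χ = ½ → false = ½  [min(1, 1−½+0)]
ψ ∨ ((ψ ∧ φ) → χ) = ½ ∨ ½ = ½
½ ∉ {true}.

No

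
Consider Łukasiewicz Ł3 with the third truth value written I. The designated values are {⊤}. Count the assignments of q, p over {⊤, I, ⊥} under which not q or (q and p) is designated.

4

Designated under: (q=⊤, p=⊤); (q=⊥, p=⊤); (q=⊥, p=I); (q=⊥, p=⊥).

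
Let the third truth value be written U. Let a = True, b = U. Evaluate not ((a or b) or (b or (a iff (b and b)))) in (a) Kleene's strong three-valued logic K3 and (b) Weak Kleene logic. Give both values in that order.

False; U

In Kleene's strong three-valued logic K3: a or b = True or U = True
b and b = U and U = U
a iff (b and b) = True iff U = U
b or (a iff (b and b)) = U or U = U
(a or b) or (b or (a iff (b and b))) = True or U = True
not ((a or b) or (b or (a iff (b and b)))) = not True = False
In Weak Kleene logic: a or b = True or U = U
b and b = U and U = U
a iff (b and b) = True iff U = U
b or (a iff (b and b)) = U or U = U
(a or b) or (b or (a iff (b and b))) = U or U = U
not ((a or b) or (b or (a iff (b and b)))) = not U = U
They differ because Kleene's strong three-valued logic K3 and Weak Kleene logic treat U differently under the binary connectives.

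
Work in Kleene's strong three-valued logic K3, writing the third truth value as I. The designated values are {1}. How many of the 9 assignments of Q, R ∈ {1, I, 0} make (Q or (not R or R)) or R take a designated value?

Of the 9 assignments, 7 give a value in {1}.

7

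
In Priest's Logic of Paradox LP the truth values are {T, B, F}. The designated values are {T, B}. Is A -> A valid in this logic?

Every assignment of A over {T, B, F} gives a value in {T, B}.
In particular, with A=B: A -> A = B.

Yes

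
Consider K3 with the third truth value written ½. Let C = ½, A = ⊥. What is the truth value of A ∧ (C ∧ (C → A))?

⊥

C → A = ½ → ⊥ = ½  [¬½ ∨ ⊥]
C ∧ (C → A) = ½ ∧ ½ = ½
A ∧ (C ∧ (C → A)) = ⊥ ∧ ½ = ⊥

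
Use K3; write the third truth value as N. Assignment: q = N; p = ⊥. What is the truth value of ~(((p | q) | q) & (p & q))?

⊤

p | q = ⊥ | N = N
(p | q) | q = N | N = N
p & q = ⊥ & N = ⊥
((p | q) | q) & (p & q) = N & ⊥ = ⊥
~(((p | q) | q) & (p & q)) = ~⊥ = ⊤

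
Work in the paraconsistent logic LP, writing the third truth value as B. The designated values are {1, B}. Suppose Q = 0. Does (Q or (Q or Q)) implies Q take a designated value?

Yes

Q or Q = 0 or 0 = 0
Q or (Q or Q) = 0 or 0 = 0
(Q or (Q or Q)) implies Q = 0 implies 0 = 1
1 ∈ {1, B}.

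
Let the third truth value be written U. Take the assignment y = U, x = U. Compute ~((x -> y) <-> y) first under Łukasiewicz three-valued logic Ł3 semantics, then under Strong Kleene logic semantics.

U; U

In Łukasiewicz three-valued logic Ł3: x -> y = U -> U = True  [min(1, 1−½+½)]
(x -> y) <-> y = True <-> U = U
~((x -> y) <-> y) = ~U = U
In Strong Kleene logic: x -> y = U -> U = U  [~U | U]
(x -> y) <-> y = U <-> U = U
~((x -> y) <-> y) = ~U = U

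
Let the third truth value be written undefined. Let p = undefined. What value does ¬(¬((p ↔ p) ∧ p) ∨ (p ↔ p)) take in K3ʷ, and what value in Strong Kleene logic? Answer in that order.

In K3ʷ: p ↔ p = undefined ↔ undefined = undefined
(p ↔ p) ∧ p = undefined ∧ undefined = undefined
¬((p ↔ p) ∧ p) = ¬undefined = undefined
p ↔ p = undefined ↔ undefined = undefined
¬((p ↔ p) ∧ p) ∨ (p ↔ p) = undefined ∨ undefined = undefined
¬(¬((p ↔ p) ∧ p) ∨ (p ↔ p)) = ¬undefined = undefined
In Strong Kleene logic: p ↔ p = undefined ↔ undefined = undefined
(p ↔ p) ∧ p = undefined ∧ undefined = undefined
¬((p ↔ p) ∧ p) = ¬undefined = undefined
p ↔ p = undefined ↔ undefined = undefined
¬((p ↔ p) ∧ p) ∨ (p ↔ p) = undefined ∨ undefined = undefined
¬(¬((p ↔ p) ∧ p) ∨ (p ↔ p)) = ¬undefined = undefined

undefined; undefined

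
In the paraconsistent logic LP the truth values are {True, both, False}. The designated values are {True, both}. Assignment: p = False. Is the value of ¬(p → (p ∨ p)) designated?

No

p ∨ p = False ∨ False = False
p → (p ∨ p) = False → False = True
¬(p → (p ∨ p)) = ¬True = False
False ∉ {True, both}.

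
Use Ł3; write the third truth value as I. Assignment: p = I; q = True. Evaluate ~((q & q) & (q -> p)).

I

q & q = True & True = True
q -> p = True -> I = I
(q & q) & (q -> p) = True & I = I
~((q & q) & (q -> p)) = ~I = I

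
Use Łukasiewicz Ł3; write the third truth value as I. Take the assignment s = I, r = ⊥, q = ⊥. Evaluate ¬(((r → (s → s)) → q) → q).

⊥

s → s = I → I = ⊤  [min(1, 1−½+½)]
r → (s → s) = ⊥ → ⊤ = ⊤
(r → (s → s)) → q = ⊤ → ⊥ = ⊥
((r → (s → s)) → q) → q = ⊥ → ⊥ = ⊤
¬(((r → (s → s)) → q) → q) = ¬⊤ = ⊥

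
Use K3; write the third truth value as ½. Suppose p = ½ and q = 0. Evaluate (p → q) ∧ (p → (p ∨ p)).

p → q = ½ → 0 = ½  [¬½ ∨ 0]
p ∨ p = ½ ∨ ½ = ½
p → (p ∨ p) = ½ → ½ = ½
(p → q) ∧ (p → (p ∨ p)) = ½ ∧ ½ = ½

½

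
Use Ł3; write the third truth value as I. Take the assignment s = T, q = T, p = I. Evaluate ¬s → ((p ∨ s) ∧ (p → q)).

T

¬s = ¬T = F
p ∨ s = I ∨ T = T
p → q = I → T = T
(p ∨ s) ∧ (p → q) = T ∧ T = T
¬s → ((p ∨ s) ∧ (p → q)) = F → T = T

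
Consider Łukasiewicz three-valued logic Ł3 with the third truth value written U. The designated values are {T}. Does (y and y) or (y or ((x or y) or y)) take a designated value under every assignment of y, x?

No

Countermodel: y=U, x=U gives U, which is not designated.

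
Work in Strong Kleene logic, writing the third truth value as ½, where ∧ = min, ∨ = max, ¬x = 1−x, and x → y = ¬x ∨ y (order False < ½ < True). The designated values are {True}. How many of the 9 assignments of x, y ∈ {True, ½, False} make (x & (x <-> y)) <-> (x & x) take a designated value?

Designated under: (x=True, y=True); (x=False, y=True); (x=False, y=½); (x=False, y=False).

4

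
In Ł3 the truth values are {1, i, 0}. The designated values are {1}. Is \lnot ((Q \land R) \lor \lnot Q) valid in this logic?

No

Countermodel: Q=1, R=1 gives 0, which is not designated.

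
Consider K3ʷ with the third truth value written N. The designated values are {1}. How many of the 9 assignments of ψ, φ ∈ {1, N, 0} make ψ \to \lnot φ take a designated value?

Designated under: (ψ=1, φ=0); (ψ=0, φ=1); (ψ=0, φ=0).

3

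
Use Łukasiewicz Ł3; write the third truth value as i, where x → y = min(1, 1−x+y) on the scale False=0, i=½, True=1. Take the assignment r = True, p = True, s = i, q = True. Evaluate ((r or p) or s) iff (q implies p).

r or p = True or True = True
(r or p) or s = True or i = True
q implies p = True implies True = True
((r or p) or s) iff (q implies p) = True iff True = True

True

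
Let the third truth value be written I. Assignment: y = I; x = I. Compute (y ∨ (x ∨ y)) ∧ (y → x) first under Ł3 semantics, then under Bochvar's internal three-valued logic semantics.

I; I

In Ł3: x ∨ y = I ∨ I = I
y ∨ (x ∨ y) = I ∨ I = I
y → x = I → I = ⊤  [min(1, 1−½+½)]
(y ∨ (x ∨ y)) ∧ (y → x) = I ∧ ⊤ = I
In Bochvar's internal three-valued logic: x ∨ y = I ∨ I = I
y ∨ (x ∨ y) = I ∨ I = I
y → x = I → I = I
(y ∨ (x ∨ y)) ∧ (y → x) = I ∧ I = I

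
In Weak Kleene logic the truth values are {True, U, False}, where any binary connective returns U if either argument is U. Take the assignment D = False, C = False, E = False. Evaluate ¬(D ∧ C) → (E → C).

True

D ∧ C = False ∧ False = False
¬(D ∧ C) = ¬False = True
E → C = False → False = True
¬(D ∧ C) → (E → C) = True → True = True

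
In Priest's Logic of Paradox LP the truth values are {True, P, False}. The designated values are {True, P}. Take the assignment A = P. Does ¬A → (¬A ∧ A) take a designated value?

¬A = ¬P = P
¬A = ¬P = P
¬A ∧ A = P ∧ P = P
¬A → (¬A ∧ A) = P → P = P
P ∈ {True, P}.

Yes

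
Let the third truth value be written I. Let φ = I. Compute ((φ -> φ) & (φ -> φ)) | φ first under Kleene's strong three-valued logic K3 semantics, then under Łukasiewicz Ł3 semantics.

I; true

In Kleene's strong three-valued logic K3: φ -> φ = I -> I = I  [~I | I]
φ -> φ = I -> I = I
(φ -> φ) & (φ -> φ) = I & I = I
((φ -> φ) & (φ -> φ)) | φ = I | I = I
In Łukasiewicz Ł3: φ -> φ = I -> I = true
φ -> φ = I -> I = true
(φ -> φ) & (φ -> φ) = true & true = true
((φ -> φ) & (φ -> φ)) | φ = true | I = true
They differ because Kleene's strong three-valued logic K3 and Łukasiewicz Ł3 treat I differently under implication.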